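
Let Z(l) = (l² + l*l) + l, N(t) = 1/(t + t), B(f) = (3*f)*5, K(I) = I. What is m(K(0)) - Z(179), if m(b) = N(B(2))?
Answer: -3855659/60 ≈ -64261.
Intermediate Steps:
B(f) = 15*f
N(t) = 1/(2*t)
m(b) = 1/60 (m(b) = 1/(2*((15*2))) = (½)/30 = (½)*(1/30) = 1/60)
Z(l) = l + 2*l² (Z(l) = (l² + l²) + l = 2*l² + l = l + 2*l²)
m(K(0)) - Z(179) = 1/60 - 179*(1 + 2*179) = 1/60 - 179*(1 + 358) = 1/60 - 179*359 = 1/60 - 1*64261 = 1/60 - 64261 = -3855659/60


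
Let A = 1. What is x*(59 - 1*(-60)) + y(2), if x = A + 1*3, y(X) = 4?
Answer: 480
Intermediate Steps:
x = 4 (x = 1 + 1*3 = 1 + 3 = 4)
x*(59 - 1*(-60)) + y(2) = 4*(59 - 1*(-60)) + 4 = 4*(59 + 60) + 4 = 4*119 + 4 = 476 + 4 = 480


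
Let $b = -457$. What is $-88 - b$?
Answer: $369$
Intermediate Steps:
$-88 - b = -88 - -457 = -88 + 457 = 369$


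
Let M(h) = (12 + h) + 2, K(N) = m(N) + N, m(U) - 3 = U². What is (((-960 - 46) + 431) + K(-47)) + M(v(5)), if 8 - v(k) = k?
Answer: 1607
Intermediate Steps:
v(k) = 8 - k
m(U) = 3 + U²
K(N) = 3 + N + N² (K(N) = (3 + N²) + N = 3 + N + N²)
M(h) = 14 + h
(((-960 - 46) + 431) + K(-47)) + M(v(5)) = (((-960 - 46) + 431) + (3 - 47 + (-47)²)) + (14 + (8 - 1*5)) = ((-1006 + 431) + (3 - 47 + 2209)) + (14 + (8 - 5)) = (-575 + 2165) + (14 + 3) = 1590 + 17 = 1607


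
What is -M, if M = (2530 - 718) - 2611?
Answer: 799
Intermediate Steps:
M = -799 (M = 1812 - 2611 = -799)
-M = -1*(-799) = 799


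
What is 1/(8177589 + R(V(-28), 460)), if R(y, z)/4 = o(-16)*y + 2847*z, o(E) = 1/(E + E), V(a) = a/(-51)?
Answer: 102/1368439031 ≈ 7.4538e-8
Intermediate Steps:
V(a) = -a/51 (V(a) = a*(-1/51) = -a/51)
o(E) = 1/(2*E)
R(y, z) = 11388*z - y/8 (R(y, z) = 4*(((½)/(-16))*y + 2847*z) = 4*(((½)*(-1/16))*y + 2847*z) = 4*(-y/32 + 2847*z) = 4*(2847*z - y/32) = 11388*z - y/8)
1/(8177589 + R(V(-28), 460)) = 1/(8177589 + (11388*460 - (-1)*(-28)/408)) = 1/(8177589 + (5238480 - ⅛*28/51)) = 1/(8177589 + (5238480 - 7/102)) = 1/(8177589 + 534324953/102) = 1/(1368439031/102) = 102/1368439031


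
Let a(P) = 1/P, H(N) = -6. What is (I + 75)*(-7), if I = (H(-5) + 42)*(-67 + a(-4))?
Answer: 16422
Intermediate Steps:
a(P) = 1/P
I = -2421 (I = (-6 + 42)*(-67 + 1/(-4)) = 36*(-67 - ¼) = 36*(-269/4) = -2421)
(I + 75)*(-7) = (-2421 + 75)*(-7) = -2346*(-7) = 16422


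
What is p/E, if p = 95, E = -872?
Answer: -95/872 ≈ -0.10894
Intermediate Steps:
p/E = 95/(-872) = 95*(-1/872) = -95/872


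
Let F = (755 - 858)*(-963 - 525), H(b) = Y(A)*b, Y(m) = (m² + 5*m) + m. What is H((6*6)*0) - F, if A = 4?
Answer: -153264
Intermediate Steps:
Y(m) = m² + 6*m
H(b) = 40*b (H(b) = (4*(6 + 4))*b = (4*10)*b = 40*b)
F = 153264 (F = -103*(-1488) = 153264)
H((6*6)*0) - F = 40*((6*6)*0) - 1*153264 = 40*(36*0) - 153264 = 40*0 - 153264 = 0 - 153264 = -153264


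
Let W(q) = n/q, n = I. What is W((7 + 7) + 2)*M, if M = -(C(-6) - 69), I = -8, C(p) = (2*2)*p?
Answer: -93/2 ≈ -46.500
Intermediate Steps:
C(p) = 4*p
n = -8
W(q) = -8/q
M = 93 (M = -(4*(-6) - 69) = -(-24 - 69) = -1*(-93) = 93)
W((7 + 7) + 2)*M = -8/((7 + 7) + 2)*93 = -8/(14 + 2)*93 = -8/16*93 = -8*1/16*93 = -½*93 = -93/2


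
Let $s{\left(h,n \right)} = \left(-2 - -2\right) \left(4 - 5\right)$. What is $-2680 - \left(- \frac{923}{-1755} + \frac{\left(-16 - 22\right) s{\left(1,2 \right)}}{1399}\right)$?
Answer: $- \frac{361871}{135} \approx -2680.5$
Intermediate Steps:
$s{\left(h,n \right)} = 0$ ($s{\left(h,n \right)} = \left(-2 + 2\right) \left(-1\right) = 0 \left(-1\right) = 0$)
$-2680 - \left(- \frac{923}{-1755} + \frac{\left(-16 - 22\right) s{\left(1,2 \right)}}{1399}\right) = -2680 - \left(- \frac{923}{-1755} + \frac{\left(-16 - 22\right) 0}{1399}\right) = -2680 - \left(\left(-923\right) \left(- \frac{1}{1755}\right) + \left(-38\right) 0 \cdot \frac{1}{1399}\right) = -2680 - \left(\frac{71}{135} + 0 \cdot \frac{1}{1399}\right) = -2680 - \left(\frac{71}{135} + 0\right) = -2680 - \frac{71}{135} = - \frac{361871}{135}$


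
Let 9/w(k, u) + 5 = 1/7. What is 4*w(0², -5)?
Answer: -126/17 ≈ -7.4118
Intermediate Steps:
w(k, u) = -63/34 (w(k, u) = 9/(-5 + 1/7) = 9/(-5 + ⅐) = 9/(-34/7) = 9*(-7/34) = -63/34)
4*w(0², -5) = 4*(-63/34) = -126/17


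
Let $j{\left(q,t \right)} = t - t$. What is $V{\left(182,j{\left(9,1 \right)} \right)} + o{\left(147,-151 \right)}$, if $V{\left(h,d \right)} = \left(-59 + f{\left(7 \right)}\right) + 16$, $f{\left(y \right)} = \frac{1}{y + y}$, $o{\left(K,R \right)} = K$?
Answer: $\frac{1457}{14} \approx 104.07$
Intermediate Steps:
$f{\left(y \right)} = \frac{1}{2 y}$
$j{\left(q,t \right)} = 0$
$V{\left(h,d \right)} = - \frac{601}{14}$ ($V{\left(h,d \right)} = \left(-59 + \frac{1}{2 \cdot 7}\right) + 16 = \left(-59 + \frac{1}{2} \cdot \frac{1}{7}\right) + 16 = \left(-59 + \frac{1}{14}\right) + 16 = - \frac{825}{14} + 16 = - \frac{601}{14}$)
$V{\left(182,j{\left(9,1 \right)} \right)} + o{\left(147,-151 \right)} = - \frac{601}{14} + 147 = \frac{1457}{14}$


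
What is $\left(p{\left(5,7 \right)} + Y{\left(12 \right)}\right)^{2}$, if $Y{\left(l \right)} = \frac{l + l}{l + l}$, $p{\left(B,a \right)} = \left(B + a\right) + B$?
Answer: $324$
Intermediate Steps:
$p{\left(B,a \right)} = a + 2 B$
$Y{\left(l \right)} = 1$ ($Y{\left(l \right)} = \frac{2 l}{2 l} = 2 l \frac{1}{2 l} = 1$)
$\left(p{\left(5,7 \right)} + Y{\left(12 \right)}\right)^{2} = \left(\left(7 + 2 \cdot 5\right) + 1\right)^{2} = \left(\left(7 + 10\right) + 1\right)^{2} = \left(17 + 1\right)^{2} = 18^{2} = 324$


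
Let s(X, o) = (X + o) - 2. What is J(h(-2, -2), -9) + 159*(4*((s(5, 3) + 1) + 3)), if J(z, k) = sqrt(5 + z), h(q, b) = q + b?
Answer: 6361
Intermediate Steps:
s(X, o) = -2 + X + o
h(q, b) = b + q
J(h(-2, -2), -9) + 159*(4*((s(5, 3) + 1) + 3)) = sqrt(5 + (-2 - 2)) + 159*(4*(((-2 + 5 + 3) + 1) + 3)) = sqrt(5 - 4) + 159*(4*((6 + 1) + 3)) = sqrt(1) + 159*(4*(7 + 3)) = 1 + 159*(4*10) = 1 + 159*40 = 1 + 6360 = 6361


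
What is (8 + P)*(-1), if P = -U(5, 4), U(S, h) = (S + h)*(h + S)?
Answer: 73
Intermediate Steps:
U(S, h) = (S + h)**2 (U(S, h) = (S + h)*(S + h) = (S + h)**2)
P = -81 (P = -(5 + 4)**2 = -1*9**2 = -1*81 = -81)
(8 + P)*(-1) = (8 - 81)*(-1) = -73*(-1) = 73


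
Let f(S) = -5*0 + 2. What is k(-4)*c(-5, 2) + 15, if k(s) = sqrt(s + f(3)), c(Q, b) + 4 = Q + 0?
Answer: 15 - 9*I*sqrt(2) ≈ 15.0 - 12.728*I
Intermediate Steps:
c(Q, b) = -4 + Q (c(Q, b) = -4 + (Q + 0) = -4 + Q)
f(S) = 2 (f(S) = 0 + 2 = 2)
k(s) = sqrt(2 + s) (k(s) = sqrt(s + 2) = sqrt(2 + s))
k(-4)*c(-5, 2) + 15 = sqrt(2 - 4)*(-4 - 5) + 15 = sqrt(-2)*(-9) + 15 = (I*sqrt(2))*(-9) + 15 = -9*I*sqrt(2) + 15 = 15 - 9*I*sqrt(2)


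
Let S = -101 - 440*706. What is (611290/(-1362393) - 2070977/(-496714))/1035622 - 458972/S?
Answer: 321660194555870139219209/217775305232421237725004 ≈ 1.4770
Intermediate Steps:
S = -310741 (S = -101 - 310640 = -310741)
(611290/(-1362393) - 2070977/(-496714))/1035622 - 458972/S = (611290/(-1362393) - 2070977/(-496714))/1035622 - 458972/(-310741) = (611290*(-1/1362393) - 2070977*(-1/496714))*(1/1035622) - 458972*(-1/310741) = (-611290/1362393 + 2070977/496714)*(1/1035622) + 458972/310741 = (2517848266901/676719676602)*(1/1035622) + 458972/310741 = 2517848266901/700825784921916444 + 458972/310741 = 321660194555870139219209/217775305232421237725004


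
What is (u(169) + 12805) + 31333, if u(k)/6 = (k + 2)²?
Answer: 219584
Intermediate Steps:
u(k) = 6*(2 + k)² (u(k) = 6*(k + 2)² = 6*(2 + k)²)
(u(169) + 12805) + 31333 = (6*(2 + 169)² + 12805) + 31333 = (6*171² + 12805) + 31333 = (6*29241 + 12805) + 31333 = (175446 + 12805) + 31333 = 188251 + 31333 = 219584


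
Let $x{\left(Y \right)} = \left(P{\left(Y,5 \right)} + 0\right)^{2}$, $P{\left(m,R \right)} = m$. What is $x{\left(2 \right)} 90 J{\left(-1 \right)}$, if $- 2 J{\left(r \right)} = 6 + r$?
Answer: $-900$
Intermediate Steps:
$x{\left(Y \right)} = Y^{2}$ ($x{\left(Y \right)} = \left(Y + 0\right)^{2} = Y^{2}$)
$J{\left(r \right)} = -3 - \frac{r}{2}$ ($J{\left(r \right)} = - \frac{6 + r}{2} = -3 - \frac{r}{2}$)
$x{\left(2 \right)} 90 J{\left(-1 \right)} = 2^{2} \cdot 90 \left(-3 - - \frac{1}{2}\right) = 4 \cdot 90 \left(-3 + \frac{1}{2}\right) = 360 \left(- \frac{5}{2}\right) = -900$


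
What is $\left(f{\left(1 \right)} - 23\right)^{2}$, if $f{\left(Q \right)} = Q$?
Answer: $484$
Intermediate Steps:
$\left(f{\left(1 \right)} - 23\right)^{2} = \left(1 - 23\right)^{2} = \left(-22\right)^{2} = 484$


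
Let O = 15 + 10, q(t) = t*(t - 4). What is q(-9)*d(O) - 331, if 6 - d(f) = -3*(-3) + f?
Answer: -3607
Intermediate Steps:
q(t) = t*(-4 + t)
O = 25
d(f) = -3 - f (d(f) = 6 - (-3*(-3) + f) = 6 - (9 + f) = 6 + (-9 - f) = -3 - f)
q(-9)*d(O) - 331 = (-9*(-4 - 9))*(-3 - 1*25) - 331 = (-9*(-13))*(-3 - 25) - 331 = 117*(-28) - 331 = -3276 - 331 = -3607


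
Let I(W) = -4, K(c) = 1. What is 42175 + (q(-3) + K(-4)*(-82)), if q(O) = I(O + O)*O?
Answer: 42105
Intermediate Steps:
q(O) = -4*O
42175 + (q(-3) + K(-4)*(-82)) = 42175 + (-4*(-3) + 1*(-82)) = 42175 + (12 - 82) = 42175 - 70 = 42105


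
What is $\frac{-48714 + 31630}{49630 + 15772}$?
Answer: $- \frac{8542}{32701} \approx -0.26122$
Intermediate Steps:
$\frac{-48714 + 31630}{49630 + 15772} = - \frac{17084}{65402} = \left(-17084\right) \frac{1}{65402} = - \frac{8542}{32701}$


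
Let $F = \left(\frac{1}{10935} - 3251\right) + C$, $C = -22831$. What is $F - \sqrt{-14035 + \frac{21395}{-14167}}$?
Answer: $- \frac{285206669}{10935} - \frac{2 i \sqrt{704295546270}}{14167} \approx -26082.0 - 118.48 i$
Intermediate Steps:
$F = - \frac{285206669}{10935}$ ($F = \left(\frac{1}{10935} - 3251\right) - 22831 = - \frac{35549684}{10935} - 22831 = - \frac{285206669}{10935} \approx -26082.0$)
$F - \sqrt{-14035 + \frac{21395}{-14167}} = - \frac{285206669}{10935} - \sqrt{-14035 + \frac{21395}{-14167}} = - \frac{285206669}{10935} - \sqrt{-14035 + 21395 \left(- \frac{1}{14167}\right)} = - \frac{285206669}{10935} - \sqrt{-14035 - \frac{21395}{14167}} = - \frac{285206669}{10935} - \sqrt{- \frac{198855240}{14167}} = - \frac{285206669}{10935} - \frac{2 i \sqrt{704295546270}}{14167}$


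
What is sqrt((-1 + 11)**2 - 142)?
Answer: I*sqrt(42) ≈ 6.4807*I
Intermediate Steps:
sqrt((-1 + 11)**2 - 142) = sqrt(10**2 - 142) = sqrt(100 - 142) = sqrt(-42) = I*sqrt(42)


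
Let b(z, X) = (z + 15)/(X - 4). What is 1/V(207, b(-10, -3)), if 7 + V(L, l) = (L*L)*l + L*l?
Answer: -7/215329 ≈ -3.2508e-5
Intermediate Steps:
b(z, X) = (15 + z)/(-4 + X)
V(L, l) = -7 + L*l + l*L**2 (V(L, l) = -7 + ((L*L)*l + L*l) = -7 + (L**2*l + L*l) = -7 + (l*L**2 + L*l) = -7 + (L*l + l*L**2) = -7 + L*l + l*L**2)
1/V(207, b(-10, -3)) = 1/(-7 + 207*((15 - 10)/(-4 - 3)) + ((15 - 10)/(-4 - 3))*207**2) = 1/(-7 + 207*(5/(-7)) + (5/(-7))*42849) = 1/(-7 + 207*(-1/7*5) - 1/7*5*42849) = 1/(-7 + 207*(-5/7) - 5/7*42849) = 1/(-7 - 1035/7 - 214245/7) = 1/(-215329/7) = -7/215329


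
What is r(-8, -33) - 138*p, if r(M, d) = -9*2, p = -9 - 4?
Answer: 1776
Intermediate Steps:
p = -13
r(M, d) = -18
r(-8, -33) - 138*p = -18 - 138*(-13) = -18 + 1794 = 1776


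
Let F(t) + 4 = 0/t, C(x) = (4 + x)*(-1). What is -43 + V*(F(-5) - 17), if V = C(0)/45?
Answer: -617/15 ≈ -41.133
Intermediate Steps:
C(x) = -4 - x
V = -4/45 (V = (-4 - 1*0)/45 = (-4 + 0)*(1/45) = -4*1/45 = -4/45 ≈ -0.088889)
F(t) = -4 (F(t) = -4 + 0/t = -4 + 0 = -4)
-43 + V*(F(-5) - 17) = -43 - 4*(-4 - 17)/45 = -43 - 4/45*(-21) = -43 + 28/15 = -617/15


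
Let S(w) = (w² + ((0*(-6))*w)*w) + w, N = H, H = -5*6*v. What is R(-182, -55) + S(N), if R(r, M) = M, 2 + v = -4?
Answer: 32525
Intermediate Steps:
v = -6 (v = -2 - 4 = -6)
H = 180 (H = -5*6*(-6) = -30*(-6) = -1*(-180) = 180)
N = 180
S(w) = w + w² (S(w) = (w² + (0*w)*w) + w = (w² + 0*w) + w = (w² + 0) + w = w² + w = w + w²)
R(-182, -55) + S(N) = -55 + 180*(1 + 180) = -55 + 180*181 = -55 + 32580 = 32525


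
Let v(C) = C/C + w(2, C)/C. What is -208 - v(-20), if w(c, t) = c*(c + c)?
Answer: -1043/5 ≈ -208.60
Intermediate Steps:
w(c, t) = 2*c**2 (w(c, t) = c*(2*c) = 2*c**2)
v(C) = 1 + 8/C (v(C) = C/C + (2*2**2)/C = 1 + (2*4)/C = 1 + 8/C)
-208 - v(-20) = -208 - (8 - 20)/(-20) = -208 - (-1)*(-12)/20 = -208 - 1*3/5 = -208 - 3/5 = -1043/5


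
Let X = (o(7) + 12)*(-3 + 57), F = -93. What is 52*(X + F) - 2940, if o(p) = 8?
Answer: 48384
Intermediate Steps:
X = 1080 (X = (8 + 12)*(-3 + 57) = 20*54 = 1080)
52*(X + F) - 2940 = 52*(1080 - 93) - 2940 = 52*987 - 2940 = 51324 - 2940 = 48384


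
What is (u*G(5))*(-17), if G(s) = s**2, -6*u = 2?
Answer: 425/3 ≈ 141.67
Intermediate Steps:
u = -1/3 (u = -1/6*2 = -1/3 ≈ -0.33333)
(u*G(5))*(-17) = -1/3*5**2*(-17) = -1/3*25*(-17) = -25/3*(-17) = 425/3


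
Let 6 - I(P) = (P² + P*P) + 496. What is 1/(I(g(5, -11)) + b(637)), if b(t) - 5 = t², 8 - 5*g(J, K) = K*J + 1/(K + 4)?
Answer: 1225/496082172 ≈ 2.4693e-6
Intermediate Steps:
g(J, K) = 8/5 - 1/(5*(4 + K)) - J*K/5 (g(J, K) = 8/5 - (K*J + 1/(K + 4))/5 = 8/5 - (J*K + 1/(4 + K))/5 = 8/5 - (1/(4 + K) + J*K)/5 = 8/5 + (-1/(5*(4 + K)) - J*K/5) = 8/5 - 1/(5*(4 + K)) - J*K/5)
b(t) = 5 + t²
I(P) = -490 - 2*P² (I(P) = 6 - ((P² + P*P) + 496) = 6 - ((P² + P²) + 496) = 6 - (2*P² + 496) = 6 - (496 + 2*P²) = 6 + (-496 - 2*P²) = -490 - 2*P²)
1/(I(g(5, -11)) + b(637)) = 1/((-490 - 2*(31 + 8*(-11) - 1*5*(-11)² - 4*5*(-11))²/(25*(4 - 11)²)) + (5 + 637²)) = 1/((-490 - 2*(31 - 88 - 1*5*121 + 220)²/1225) + (5 + 405769)) = 1/((-490 - 2*(31 - 88 - 605 + 220)²/1225) + 405774) = 1/((-490 - 2*((⅕)*(-⅐)*(-442))²) + 405774) = 1/((-490 - 2*(442/35)²) + 405774) = 1/((-490 - 2*195364/1225) + 405774) = 1/((-490 - 390728/1225) + 405774) = 1/(-990978/1225 + 405774) = 1/(496082172/1225) = 1225/496082172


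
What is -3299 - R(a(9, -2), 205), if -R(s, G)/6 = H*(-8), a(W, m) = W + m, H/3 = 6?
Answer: -4163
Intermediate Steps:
H = 18 (H = 3*6 = 18)
R(s, G) = 864 (R(s, G) = -108*(-8) = -6*(-144) = 864)
-3299 - R(a(9, -2), 205) = -3299 - 1*864 = -3299 - 864 = -4163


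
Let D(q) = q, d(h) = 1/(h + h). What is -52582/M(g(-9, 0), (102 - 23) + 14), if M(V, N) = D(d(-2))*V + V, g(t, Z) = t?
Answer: 210328/27 ≈ 7789.9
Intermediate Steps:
d(h) = 1/(2*h)
M(V, N) = 3*V/4 (M(V, N) = ((½)/(-2))*V + V = ((½)*(-½))*V + V = -V/4 + V = 3*V/4)
-52582/M(g(-9, 0), (102 - 23) + 14) = -52582/((¾)*(-9)) = -52582/(-27/4) = -52582*(-4/27) = 210328/27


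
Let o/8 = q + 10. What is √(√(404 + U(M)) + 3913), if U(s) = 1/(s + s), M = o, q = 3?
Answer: √(2645188 + 39*√121381)/26 ≈ 62.714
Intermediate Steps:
o = 104 (o = 8*(3 + 10) = 8*13 = 104)
M = 104
U(s) = 1/(2*s)
√(√(404 + U(M)) + 3913) = √(√(404 + (½)/104) + 3913) = √(√(404 + (½)*(1/104)) + 3913) = √(√(404 + 1/208) + 3913) = √(√(84033/208) + 3913) = √(3*√121381/52 + 3913) = √(3913 + 3*√121381/52)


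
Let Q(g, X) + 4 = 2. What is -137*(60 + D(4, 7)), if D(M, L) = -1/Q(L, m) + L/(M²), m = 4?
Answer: -133575/16 ≈ -8348.4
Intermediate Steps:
Q(g, X) = -2 (Q(g, X) = -4 + 2 = -2)
D(M, L) = ½ + L/M² (D(M, L) = -1/(-2) + L/(M²) = -1*(-½) + L/M² = ½ + L/M²)
-137*(60 + D(4, 7)) = -137*(60 + (½ + 7/4²)) = -137*(60 + (½ + 7*(1/16))) = -137*(60 + (½ + 7/16)) = -137*(60 + 15/16) = -137*975/16 = -133575/16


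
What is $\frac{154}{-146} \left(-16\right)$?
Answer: $\frac{1232}{73} \approx 16.877$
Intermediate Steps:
$\frac{154}{-146} \left(-16\right) = 154 \left(- \frac{1}{146}\right) \left(-16\right) = \left(- \frac{77}{73}\right) \left(-16\right) = \frac{1232}{73}$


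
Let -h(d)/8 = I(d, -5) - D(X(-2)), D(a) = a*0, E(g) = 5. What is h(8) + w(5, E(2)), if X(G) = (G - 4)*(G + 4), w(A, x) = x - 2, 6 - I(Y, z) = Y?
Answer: 19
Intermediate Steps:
I(Y, z) = 6 - Y
w(A, x) = -2 + x
X(G) = (-4 + G)*(4 + G)
D(a) = 0
h(d) = -48 + 8*d (h(d) = -8*((6 - d) - 1*0) = -8*((6 - d) + 0) = -8*(6 - d) = -48 + 8*d)
h(8) + w(5, E(2)) = (-48 + 8*8) + (-2 + 5) = (-48 + 64) + 3 = 16 + 3 = 19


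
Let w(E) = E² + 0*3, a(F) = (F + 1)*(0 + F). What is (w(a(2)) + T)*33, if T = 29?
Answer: 2145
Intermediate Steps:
a(F) = F*(1 + F) (a(F) = (1 + F)*F = F*(1 + F))
w(E) = E² (w(E) = E² + 0 = E²)
(w(a(2)) + T)*33 = ((2*(1 + 2))² + 29)*33 = ((2*3)² + 29)*33 = (6² + 29)*33 = (36 + 29)*33 = 65*33 = 2145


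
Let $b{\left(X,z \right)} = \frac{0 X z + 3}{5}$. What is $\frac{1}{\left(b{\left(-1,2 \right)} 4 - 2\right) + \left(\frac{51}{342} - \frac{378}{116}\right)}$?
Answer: $- \frac{8265}{22394} \approx -0.36907$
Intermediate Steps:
$b{\left(X,z \right)} = \frac{3}{5}$ ($b{\left(X,z \right)} = \left(0 z + 3\right) \frac{1}{5} = \left(0 + 3\right) \frac{1}{5} = 3 \cdot \frac{1}{5} = \frac{3}{5}$)
$\frac{1}{\left(b{\left(-1,2 \right)} 4 - 2\right) + \left(\frac{51}{342} - \frac{378}{116}\right)} = \frac{1}{\left(\frac{3}{5} \cdot 4 - 2\right) + \left(\frac{51}{342} - \frac{378}{116}\right)} = \frac{1}{\left(\frac{12}{5} - 2\right) + \left(51 \cdot \frac{1}{342} - \frac{189}{58}\right)} = \frac{1}{\frac{2}{5} + \left(\frac{17}{114} - \frac{189}{58}\right)} = \frac{1}{\frac{2}{5} - \frac{5140}{1653}} = \frac{1}{- \frac{22394}{8265}} = - \frac{8265}{22394}$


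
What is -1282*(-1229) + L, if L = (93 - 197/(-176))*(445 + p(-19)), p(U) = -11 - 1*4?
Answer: 142212339/88 ≈ 1.6161e+6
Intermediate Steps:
p(U) = -15 (p(U) = -11 - 4 = -15)
L = 3561475/88 (L = (93 - 197/(-176))*(445 - 15) = (93 - 197*(-1/176))*430 = (93 + 197/176)*430 = (16565/176)*430 = 3561475/88 ≈ 40471.)
-1282*(-1229) + L = -1282*(-1229) + 3561475/88 = 1575578 + 3561475/88 = 142212339/88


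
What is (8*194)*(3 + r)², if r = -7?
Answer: 24832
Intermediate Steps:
(8*194)*(3 + r)² = (8*194)*(3 - 7)² = 1552*(-4)² = 1552*16 = 24832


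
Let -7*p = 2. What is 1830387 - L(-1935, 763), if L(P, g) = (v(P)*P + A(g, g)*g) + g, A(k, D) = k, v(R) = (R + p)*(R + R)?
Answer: 101454764335/7 ≈ 1.4494e+10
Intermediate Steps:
p = -2/7 (p = -⅐*2 = -2/7 ≈ -0.28571)
v(R) = 2*R*(-2/7 + R) (v(R) = (R - 2/7)*(R + R) = (-2/7 + R)*(2*R) = 2*R*(-2/7 + R))
L(P, g) = g + g² + 2*P²*(-2 + 7*P)/7 (L(P, g) = ((2*P*(-2 + 7*P)/7)*P + g*g) + g = (2*P²*(-2 + 7*P)/7 + g²) + g = (g² + 2*P²*(-2 + 7*P)/7) + g = g + g² + 2*P²*(-2 + 7*P)/7)
1830387 - L(-1935, 763) = 1830387 - (763 + 763² + 2*(-1935)³ - 4/7*(-1935)²) = 1830387 - (763 + 582169 + 2*(-7245075375) - 4/7*3744225) = 1830387 - (763 + 582169 - 14490150750 - 14976900/7) = 1830387 - 1*(-101441951626/7) = 1830387 + 101441951626/7 = 101454764335/7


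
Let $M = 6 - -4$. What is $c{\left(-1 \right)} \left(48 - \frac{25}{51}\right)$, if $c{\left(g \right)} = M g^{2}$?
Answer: $\frac{24230}{51} \approx 475.1$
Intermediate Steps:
$M = 10$ ($M = 6 + 4 = 10$)
$c{\left(g \right)} = 10 g^{2}$
$c{\left(-1 \right)} \left(48 - \frac{25}{51}\right) = 10 \left(-1\right)^{2} \left(48 - \frac{25}{51}\right) = 10 \cdot 1 \left(48 - \frac{25}{51}\right) = 10 \left(48 - \frac{25}{51}\right) = 10 \cdot \frac{2423}{51} = \frac{24230}{51}$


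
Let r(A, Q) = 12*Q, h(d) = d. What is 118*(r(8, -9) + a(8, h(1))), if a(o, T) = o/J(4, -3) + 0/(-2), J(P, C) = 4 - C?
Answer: -88264/7 ≈ -12609.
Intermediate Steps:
a(o, T) = o/7 (a(o, T) = o/(4 - 1*(-3)) + 0/(-2) = o/(4 + 3) + 0*(-½) = o/7 + 0 = o/7)
118*(r(8, -9) + a(8, h(1))) = 118*(12*(-9) + (⅐)*8) = 118*(-108 + 8/7) = 118*(-748/7) = -88264/7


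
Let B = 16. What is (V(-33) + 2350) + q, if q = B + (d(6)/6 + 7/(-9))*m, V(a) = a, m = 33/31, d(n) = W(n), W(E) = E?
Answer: 216991/93 ≈ 2333.2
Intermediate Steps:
d(n) = n
m = 33/31 (m = 33*(1/31) = 33/31 ≈ 1.0645)
q = 1510/93 (q = 16 + (6/6 + 7/(-9))*(33/31) = 16 + (6*(1/6) + 7*(-1/9))*(33/31) = 16 + (1 - 7/9)*(33/31) = 16 + (2/9)*(33/31) = 16 + 22/93 = 1510/93 ≈ 16.237)
(V(-33) + 2350) + q = (-33 + 2350) + 1510/93 = 2317 + 1510/93 = 216991/93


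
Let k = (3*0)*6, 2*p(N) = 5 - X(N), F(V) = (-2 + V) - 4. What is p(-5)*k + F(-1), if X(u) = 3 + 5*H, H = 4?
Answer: -7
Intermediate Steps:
X(u) = 23 (X(u) = 3 + 5*4 = 3 + 20 = 23)
F(V) = -6 + V
p(N) = -9 (p(N) = (5 - 1*23)/2 = (5 - 23)/2 = (½)*(-18) = -9)
k = 0 (k = 0*6 = 0)
p(-5)*k + F(-1) = -9*0 + (-6 - 1) = 0 - 7 = -7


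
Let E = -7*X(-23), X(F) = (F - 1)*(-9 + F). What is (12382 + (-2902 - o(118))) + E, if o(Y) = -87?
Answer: 4191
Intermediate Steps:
X(F) = (-1 + F)*(-9 + F)
E = -5376 (E = -7*(9 + (-23)**2 - 10*(-23)) = -7*(9 + 529 + 230) = -7*768 = -5376)
(12382 + (-2902 - o(118))) + E = (12382 + (-2902 - 1*(-87))) - 5376 = (12382 + (-2902 + 87)) - 5376 = (12382 - 2815) - 5376 = 9567 - 5376 = 4191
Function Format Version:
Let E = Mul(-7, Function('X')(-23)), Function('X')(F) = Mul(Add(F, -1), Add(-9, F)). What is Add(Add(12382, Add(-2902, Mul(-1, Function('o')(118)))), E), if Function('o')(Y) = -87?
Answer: 4191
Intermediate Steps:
Function('X')(F) = Mul(Add(-1, F), Add(-9, F))
E = -5376 (E = Mul(-7, Add(9, Pow(-23, 2), Mul(-10, -23))) = Mul(-7, Add(9, 529, 230)) = Mul(-7, 768) = -5376)
Add(Add(12382, Add(-2902, Mul(-1, Function('o')(118)))), E) = Add(Add(12382, Add(-2902, Mul(-1, -87))), -5376) = Add(Add(12382, Add(-2902, 87)), -5376) = Add(Add(12382, -2815), -5376) = Add(9567, -5376) = 4191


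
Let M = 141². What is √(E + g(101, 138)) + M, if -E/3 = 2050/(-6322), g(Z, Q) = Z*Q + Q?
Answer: 19881 + √140656000071/3161 ≈ 20000.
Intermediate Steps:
g(Z, Q) = Q + Q*Z (g(Z, Q) = Q*Z + Q = Q + Q*Z)
E = 3075/3161 (E = -6150/(-6322) = -6150*(-1)/6322 = -3*(-1025/3161) = 3075/3161 ≈ 0.97279)
M = 19881
√(E + g(101, 138)) + M = √(3075/3161 + 138*(1 + 101)) + 19881 = √(3075/3161 + 138*102) + 19881 = √(3075/3161 + 14076) + 19881 = √(44497311/3161) + 19881 = √140656000071/3161 + 19881 = 19881 + √140656000071/3161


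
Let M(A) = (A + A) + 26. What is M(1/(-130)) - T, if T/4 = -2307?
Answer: 601509/65 ≈ 9254.0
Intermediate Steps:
M(A) = 26 + 2*A (M(A) = 2*A + 26 = 26 + 2*A)
T = -9228 (T = 4*(-2307) = -9228)
M(1/(-130)) - T = (26 + 2/(-130)) - 1*(-9228) = (26 + 2*(-1/130)) + 9228 = (26 - 1/65) + 9228 = 1689/65 + 9228 = 601509/65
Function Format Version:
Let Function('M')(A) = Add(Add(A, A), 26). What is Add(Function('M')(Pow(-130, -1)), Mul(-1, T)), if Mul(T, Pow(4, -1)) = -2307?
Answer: Rational(601509, 65) ≈ 9254.0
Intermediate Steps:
Function('M')(A) = Add(26, Mul(2, A)) (Function('M')(A) = Add(Mul(2, A), 26) = Add(26, Mul(2, A)))
T = -9228 (T = Mul(4, -2307) = -9228)
Add(Function('M')(Pow(-130, -1)), Mul(-1, T)) = Add(Add(26, Mul(2, Pow(-130, -1))), Mul(-1, -9228)) = Add(Add(26, Mul(2, Rational(-1, 130))), 9228) = Add(Add(26, Rational(-1, 65)), 9228) = Add(Rational(1689, 65), 9228) = Rational(601509, 65)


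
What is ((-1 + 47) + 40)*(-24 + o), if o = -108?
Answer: -11352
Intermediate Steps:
((-1 + 47) + 40)*(-24 + o) = ((-1 + 47) + 40)*(-24 - 108) = (46 + 40)*(-132) = 86*(-132) = -11352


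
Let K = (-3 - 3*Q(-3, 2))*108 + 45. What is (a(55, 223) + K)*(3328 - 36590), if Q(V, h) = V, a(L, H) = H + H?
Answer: -37885418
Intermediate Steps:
a(L, H) = 2*H
K = 693 (K = (-3 - 3*(-3))*108 + 45 = (-3 + 9)*108 + 45 = 6*108 + 45 = 648 + 45 = 693)
(a(55, 223) + K)*(3328 - 36590) = (2*223 + 693)*(3328 - 36590) = (446 + 693)*(-33262) = 1139*(-33262) = -37885418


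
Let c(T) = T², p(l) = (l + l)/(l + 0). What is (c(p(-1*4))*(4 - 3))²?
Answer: 16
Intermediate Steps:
p(l) = 2 (p(l) = (2*l)/l = 2)
(c(p(-1*4))*(4 - 3))² = (2²*(4 - 3))² = (4*1)² = 4² = 16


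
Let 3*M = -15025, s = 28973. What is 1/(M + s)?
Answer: 3/71894 ≈ 4.1728e-5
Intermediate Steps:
M = -15025/3 (M = (1/3)*(-15025) = -15025/3 ≈ -5008.3)
1/(M + s) = 1/(-15025/3 + 28973) = 1/(71894/3) = 3/71894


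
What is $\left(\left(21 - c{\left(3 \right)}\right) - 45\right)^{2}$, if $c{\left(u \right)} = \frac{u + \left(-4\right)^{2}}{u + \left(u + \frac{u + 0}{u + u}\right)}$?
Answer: $\frac{122500}{169} \approx 724.85$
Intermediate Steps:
$c{\left(u \right)} = \frac{16 + u}{\frac{1}{2} + 2 u}$ ($c{\left(u \right)} = \frac{u + 16}{u + \left(u + \frac{u}{2 u}\right)} = \frac{16 + u}{u + \left(u + u \frac{1}{2 u}\right)} = \frac{16 + u}{u + \left(u + \frac{1}{2}\right)} = \frac{16 + u}{u + \left(\frac{1}{2} + u\right)} = \frac{16 + u}{\frac{1}{2} + 2 u}$)
$\left(\left(21 - c{\left(3 \right)}\right) - 45\right)^{2} = \left(\left(21 - \frac{2 \left(16 + 3\right)}{1 + 4 \cdot 3}\right) - 45\right)^{2} = \left(\left(21 - 2 \frac{1}{1 + 12} \cdot 19\right) - 45\right)^{2} = \left(\left(21 - 2 \cdot \frac{1}{13} \cdot 19\right) - 45\right)^{2} = \left(\left(21 - \frac{38}{13}\right) - 45\right)^{2} = \left(\frac{235}{13} - 45\right)^{2} = \left(- \frac{350}{13}\right)^{2} = \frac{122500}{169}$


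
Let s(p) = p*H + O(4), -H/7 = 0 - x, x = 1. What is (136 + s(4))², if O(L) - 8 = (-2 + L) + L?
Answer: 31684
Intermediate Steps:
H = 7 (H = -7*(0 - 1*1) = -7*(0 - 1) = -7*(-1) = 7)
O(L) = 6 + 2*L (O(L) = 8 + ((-2 + L) + L) = 8 + (-2 + 2*L) = 6 + 2*L)
s(p) = 14 + 7*p (s(p) = p*7 + (6 + 2*4) = 7*p + (6 + 8) = 7*p + 14 = 14 + 7*p)
(136 + s(4))² = (136 + (14 + 7*4))² = (136 + (14 + 28))² = (136 + 42)² = 178² = 31684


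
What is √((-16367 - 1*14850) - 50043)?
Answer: 2*I*√20315 ≈ 285.06*I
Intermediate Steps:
√((-16367 - 1*14850) - 50043) = √((-16367 - 14850) - 50043) = √(-31217 - 50043) = √(-81260) = 2*I*√20315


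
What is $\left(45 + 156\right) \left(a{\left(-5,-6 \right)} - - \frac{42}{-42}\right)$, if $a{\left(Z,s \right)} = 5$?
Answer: $804$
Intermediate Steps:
$\left(45 + 156\right) \left(a{\left(-5,-6 \right)} - - \frac{42}{-42}\right) = \left(45 + 156\right) \left(5 - - \frac{42}{-42}\right) = 201 \left(5 - \left(-42\right) \left(- \frac{1}{42}\right)\right) = 201 \left(5 - 1\right) = 201 \cdot 4 = 804$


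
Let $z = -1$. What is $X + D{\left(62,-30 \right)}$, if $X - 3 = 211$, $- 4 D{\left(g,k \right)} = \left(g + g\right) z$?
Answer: $245$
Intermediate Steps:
$D{\left(g,k \right)} = \frac{g}{2}$ ($D{\left(g,k \right)} = - \frac{\left(g + g\right) \left(-1\right)}{4} = - \frac{2 g \left(-1\right)}{4} = - \frac{\left(-2\right) g}{4} = \frac{g}{2}$)
$X = 214$ ($X = 3 + 211 = 214$)
$X + D{\left(62,-30 \right)} = 214 + \frac{1}{2} \cdot 62 = 214 + 31 = 245$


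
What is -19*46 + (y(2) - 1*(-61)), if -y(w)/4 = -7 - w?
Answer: -777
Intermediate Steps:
y(w) = 28 + 4*w (y(w) = -4*(-7 - w) = 28 + 4*w)
-19*46 + (y(2) - 1*(-61)) = -19*46 + ((28 + 4*2) - 1*(-61)) = -874 + ((28 + 8) + 61) = -874 + (36 + 61) = -874 + 97 = -777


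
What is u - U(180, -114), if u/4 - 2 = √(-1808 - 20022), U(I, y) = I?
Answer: -172 + 4*I*√21830 ≈ -172.0 + 591.0*I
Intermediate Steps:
u = 8 + 4*I*√21830 (u = 8 + 4*√(-1808 - 20022) = 8 + 4*√(-21830) = 8 + 4*(I*√21830) = 8 + 4*I*√21830 ≈ 8.0 + 591.0*I)
u - U(180, -114) = (8 + 4*I*√21830) - 1*180 = (8 + 4*I*√21830) - 180 = -172 + 4*I*√21830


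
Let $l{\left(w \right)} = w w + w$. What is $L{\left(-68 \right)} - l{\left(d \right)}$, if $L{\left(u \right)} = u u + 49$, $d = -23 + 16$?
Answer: $4631$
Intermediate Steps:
$d = -7$
$L{\left(u \right)} = 49 + u^{2}$ ($L{\left(u \right)} = u^{2} + 49 = 49 + u^{2}$)
$l{\left(w \right)} = w + w^{2}$ ($l{\left(w \right)} = w^{2} + w = w + w^{2}$)
$L{\left(-68 \right)} - l{\left(d \right)} = \left(49 + \left(-68\right)^{2}\right) - - 7 \left(1 - 7\right) = \left(49 + 4624\right) - \left(-7\right) \left(-6\right) = 4673 - 42 = 4631$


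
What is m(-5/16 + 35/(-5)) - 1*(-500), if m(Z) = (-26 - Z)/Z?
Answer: 4523/9 ≈ 502.56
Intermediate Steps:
m(Z) = (-26 - Z)/Z
m(-5/16 + 35/(-5)) - 1*(-500) = (-26 - (-5/16 + 35/(-5)))/(-5/16 + 35/(-5)) - 1*(-500) = (-26 - (-5*1/16 + 35*(-⅕)))/(-5*1/16 + 35*(-⅕)) + 500 = (-26 - (-5/16 - 7))/(-5/16 - 7) + 500 = (-26 - 1*(-117/16))/(-117/16) + 500 = -16*(-26 + 117/16)/117 + 500 = -16/117*(-299/16) + 500 = 23/9 + 500 = 4523/9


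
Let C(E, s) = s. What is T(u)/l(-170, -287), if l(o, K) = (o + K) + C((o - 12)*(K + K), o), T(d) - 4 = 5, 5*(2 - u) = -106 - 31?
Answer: -3/209 ≈ -0.014354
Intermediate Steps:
u = 147/5 (u = 2 - (-106 - 31)/5 = 2 - ⅕*(-137) = 2 + 137/5 = 147/5 ≈ 29.400)
T(d) = 9 (T(d) = 4 + 5 = 9)
l(o, K) = K + 2*o (l(o, K) = (o + K) + o = (K + o) + o = K + 2*o)
T(u)/l(-170, -287) = 9/(-287 + 2*(-170)) = 9/(-287 - 340) = 9/(-627) = 9*(-1/627) = -3/209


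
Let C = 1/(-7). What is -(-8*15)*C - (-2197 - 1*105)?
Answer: 15994/7 ≈ 2284.9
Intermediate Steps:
C = -⅐ ≈ -0.14286
-(-8*15)*C - (-2197 - 1*105) = -(-8*15)*(-1)/7 - (-2197 - 1*105) = -(-120)*(-1)/7 - (-2197 - 105) = -1*120/7 - 1*(-2302) = -120/7 + 2302 = 15994/7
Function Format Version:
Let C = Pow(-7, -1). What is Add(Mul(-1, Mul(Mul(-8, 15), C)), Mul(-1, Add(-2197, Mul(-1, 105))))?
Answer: Rational(15994, 7) ≈ 2284.9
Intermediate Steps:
C = Rational(-1, 7) ≈ -0.14286
Add(Mul(-1, Mul(Mul(-8, 15), C)), Mul(-1, Add(-2197, Mul(-1, 105)))) = Add(Mul(-1, Mul(Mul(-8, 15), Rational(-1, 7))), Mul(-1, Add(-2197, Mul(-1, 105)))) = Add(Mul(-1, Mul(-120, Rational(-1, 7))), Mul(-1, Add(-2197, -105))) = Add(Mul(-1, Rational(120, 7)), Mul(-1, -2302)) = Add(Rational(-120, 7), 2302) = Rational(15994, 7)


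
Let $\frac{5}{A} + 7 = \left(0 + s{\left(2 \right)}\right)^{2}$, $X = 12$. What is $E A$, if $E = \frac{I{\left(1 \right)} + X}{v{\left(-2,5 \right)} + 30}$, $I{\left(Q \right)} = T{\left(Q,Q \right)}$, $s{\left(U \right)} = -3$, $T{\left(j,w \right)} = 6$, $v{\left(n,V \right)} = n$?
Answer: $\frac{45}{28} \approx 1.6071$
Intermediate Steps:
$I{\left(Q \right)} = 6$
$E = \frac{9}{14}$ ($E = \frac{6 + 12}{-2 + 30} = \frac{18}{28} = 18 \cdot \frac{1}{28} = \frac{9}{14} \approx 0.64286$)
$A = \frac{5}{2}$ ($A = \frac{5}{-7 + \left(0 - 3\right)^{2}} = \frac{5}{-7 + \left(-3\right)^{2}} = \frac{5}{-7 + 9} = \frac{5}{2} \approx 2.5$)
$E A = \frac{9}{14} \cdot \frac{5}{2} = \frac{45}{28}$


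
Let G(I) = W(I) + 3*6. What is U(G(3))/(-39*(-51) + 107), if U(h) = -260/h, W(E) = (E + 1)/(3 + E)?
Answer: -195/29344 ≈ -0.0066453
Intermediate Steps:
W(E) = (1 + E)/(3 + E)
G(I) = 18 + (1 + I)/(3 + I) (G(I) = (1 + I)/(3 + I) + 3*6 = (1 + I)/(3 + I) + 18 = 18 + (1 + I)/(3 + I))
U(G(3))/(-39*(-51) + 107) = (-260*(3 + 3)/(55 + 19*3))/(-39*(-51) + 107) = (-260*6/(55 + 57))/(1989 + 107) = -260/((⅙)*112)/2096 = -260/56/3*(1/2096) = -260*3/56*(1/2096) = -195/14*1/2096 = -195/29344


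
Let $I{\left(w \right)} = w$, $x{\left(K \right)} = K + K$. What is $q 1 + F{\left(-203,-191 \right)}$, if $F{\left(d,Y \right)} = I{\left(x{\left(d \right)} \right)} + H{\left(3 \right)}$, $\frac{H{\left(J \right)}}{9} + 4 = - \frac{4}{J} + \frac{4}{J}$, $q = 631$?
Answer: $189$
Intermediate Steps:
$x{\left(K \right)} = 2 K$
$H{\left(J \right)} = -36$ ($H{\left(J \right)} = -36 + 9 \left(- \frac{4}{J} + \frac{4}{J}\right) = -36 + 9 \cdot 0 = -36 + 0 = -36$)
$F{\left(d,Y \right)} = -36 + 2 d$ ($F{\left(d,Y \right)} = 2 d - 36 = -36 + 2 d$)
$q 1 + F{\left(-203,-191 \right)} = 631 \cdot 1 + \left(-36 + 2 \left(-203\right)\right) = 631 - 442 = 189$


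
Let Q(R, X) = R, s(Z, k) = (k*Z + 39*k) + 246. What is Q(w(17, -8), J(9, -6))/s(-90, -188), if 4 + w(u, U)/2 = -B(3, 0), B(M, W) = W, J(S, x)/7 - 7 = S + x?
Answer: -4/4917 ≈ -0.00081350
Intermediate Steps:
J(S, x) = 49 + 7*S + 7*x (J(S, x) = 49 + 7*(S + x) = 49 + (7*S + 7*x) = 49 + 7*S + 7*x)
s(Z, k) = 246 + 39*k + Z*k (s(Z, k) = (Z*k + 39*k) + 246 = (39*k + Z*k) + 246 = 246 + 39*k + Z*k)
w(u, U) = -8 (w(u, U) = -8 + 2*(-1*0) = -8 + 2*0 = -8 + 0 = -8)
Q(w(17, -8), J(9, -6))/s(-90, -188) = -8/(246 + 39*(-188) - 90*(-188)) = -8/(246 - 7332 + 16920) = -8/9834 = -8*1/9834 = -4/4917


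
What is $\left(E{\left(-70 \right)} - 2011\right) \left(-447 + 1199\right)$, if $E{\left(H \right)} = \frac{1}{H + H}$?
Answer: $- \frac{52929708}{35} \approx -1.5123 \cdot 10^{6}$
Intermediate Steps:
$E{\left(H \right)} = \frac{1}{2 H}$
$\left(E{\left(-70 \right)} - 2011\right) \left(-447 + 1199\right) = \left(\frac{1}{2 \left(-70\right)} - 2011\right) \left(-447 + 1199\right) = \left(\frac{1}{2} \left(- \frac{1}{70}\right) - 2011\right) 752 = \left(- \frac{1}{140} - 2011\right) 752 = \left(- \frac{281541}{140}\right) 752 = - \frac{52929708}{35}$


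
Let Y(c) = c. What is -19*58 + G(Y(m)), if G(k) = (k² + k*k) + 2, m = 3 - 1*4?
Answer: -1098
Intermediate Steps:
m = -1 (m = 3 - 4 = -1)
G(k) = 2 + 2*k² (G(k) = (k² + k²) + 2 = 2*k² + 2 = 2 + 2*k²)
-19*58 + G(Y(m)) = -19*58 + (2 + 2*(-1)²) = -1102 + (2 + 2*1) = -1102 + (2 + 2) = -1102 + 4 = -1098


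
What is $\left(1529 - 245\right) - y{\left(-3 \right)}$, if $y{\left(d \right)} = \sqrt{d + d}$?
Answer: $1284 - i \sqrt{6} \approx 1284.0 - 2.4495 i$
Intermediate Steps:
$y{\left(d \right)} = \sqrt{2} \sqrt{d}$ ($y{\left(d \right)} = \sqrt{2 d} = \sqrt{2} \sqrt{d}$)
$\left(1529 - 245\right) - y{\left(-3 \right)} = \left(1529 - 245\right) - \sqrt{2} \sqrt{-3} = 1284 - \sqrt{2} i \sqrt{3} = 1284 - i \sqrt{6}$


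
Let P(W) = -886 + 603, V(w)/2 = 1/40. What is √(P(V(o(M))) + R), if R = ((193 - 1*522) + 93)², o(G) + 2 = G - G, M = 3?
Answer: 3*√6157 ≈ 235.40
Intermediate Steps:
o(G) = -2 (o(G) = -2 + (G - G) = -2 + 0 = -2)
V(w) = 1/20 (V(w) = 2/40 = 2*(1/40) = 1/20)
P(W) = -283
R = 55696 (R = ((193 - 522) + 93)² = (-329 + 93)² = (-236)² = 55696)
√(P(V(o(M))) + R) = √(-283 + 55696) = √55413 = 3*√6157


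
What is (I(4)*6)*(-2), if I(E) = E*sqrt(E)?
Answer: -96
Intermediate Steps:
I(E) = E**(3/2)
(I(4)*6)*(-2) = (4**(3/2)*6)*(-2) = (8*6)*(-2) = 48*(-2) = -96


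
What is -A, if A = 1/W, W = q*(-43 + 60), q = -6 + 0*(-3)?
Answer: 1/102 ≈ 0.0098039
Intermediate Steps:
q = -6 (q = -6 + 0 = -6)
W = -102 (W = -6*(-43 + 60) = -6*17 = -102)
A = -1/102 (A = 1/(-102) = -1/102 ≈ -0.0098039)
-A = -1*(-1/102) = 1/102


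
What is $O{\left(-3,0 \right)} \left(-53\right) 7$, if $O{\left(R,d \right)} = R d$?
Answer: $0$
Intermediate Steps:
$O{\left(-3,0 \right)} \left(-53\right) 7 = \left(-3\right) 0 \left(-53\right) 7 = 0 \left(-53\right) 7 = 0 \cdot 7 = 0$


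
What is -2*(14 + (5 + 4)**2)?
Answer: -190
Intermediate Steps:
-2*(14 + (5 + 4)**2) = -2*(14 + 9**2) = -2*(14 + 81) = -2*95 = -190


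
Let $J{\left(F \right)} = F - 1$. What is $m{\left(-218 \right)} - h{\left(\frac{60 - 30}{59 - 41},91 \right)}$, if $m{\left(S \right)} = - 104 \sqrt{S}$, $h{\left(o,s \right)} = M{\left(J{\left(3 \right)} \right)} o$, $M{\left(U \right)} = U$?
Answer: $- \frac{10}{3} - 104 i \sqrt{218} \approx -3.3333 - 1535.5 i$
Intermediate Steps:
$J{\left(F \right)} = -1 + F$
$h{\left(o,s \right)} = 2 o$ ($h{\left(o,s \right)} = \left(-1 + 3\right) o = 2 o$)
$m{\left(-218 \right)} - h{\left(\frac{60 - 30}{59 - 41},91 \right)} = - 104 \sqrt{-218} - 2 \frac{60 - 30}{59 - 41} = - 104 i \sqrt{218} - 2 \cdot \frac{30}{18} = - 104 i \sqrt{218} - 2 \cdot 30 \cdot \frac{1}{18} = - 104 i \sqrt{218} - 2 \cdot \frac{5}{3} = - 104 i \sqrt{218} - \frac{10}{3} = - \frac{10}{3} - 104 i \sqrt{218}$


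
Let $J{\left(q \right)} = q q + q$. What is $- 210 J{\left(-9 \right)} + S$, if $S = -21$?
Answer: $-15141$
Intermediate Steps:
$J{\left(q \right)} = q + q^{2}$ ($J{\left(q \right)} = q^{2} + q = q + q^{2}$)
$- 210 J{\left(-9 \right)} + S = - 210 \left(- 9 \left(1 - 9\right)\right) - 21 = - 210 \left(\left(-9\right) \left(-8\right)\right) - 21 = \left(-210\right) 72 - 21 = -15120 - 21 = -15141$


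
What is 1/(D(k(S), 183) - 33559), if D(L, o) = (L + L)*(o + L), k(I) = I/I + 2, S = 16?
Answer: -1/32443 ≈ -3.0823e-5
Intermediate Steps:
k(I) = 3 (k(I) = 1 + 2 = 3)
D(L, o) = 2*L*(L + o) (D(L, o) = (2*L)*(L + o) = 2*L*(L + o))
1/(D(k(S), 183) - 33559) = 1/(2*3*(3 + 183) - 33559) = 1/(2*3*186 - 33559) = 1/(1116 - 33559) = 1/(-32443) = -1/32443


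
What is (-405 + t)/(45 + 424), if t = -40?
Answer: -445/469 ≈ -0.94883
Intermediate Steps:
(-405 + t)/(45 + 424) = (-405 - 40)/(45 + 424) = -445/469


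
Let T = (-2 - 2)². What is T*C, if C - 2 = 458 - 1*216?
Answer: 3904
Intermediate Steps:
C = 244 (C = 2 + (458 - 1*216) = 2 + (458 - 216) = 2 + 242 = 244)
T = 16 (T = (-4)² = 16)
T*C = 16*244 = 3904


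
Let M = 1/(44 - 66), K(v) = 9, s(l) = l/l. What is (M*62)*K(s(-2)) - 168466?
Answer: -1853405/11 ≈ -1.6849e+5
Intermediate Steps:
s(l) = 1
M = -1/22 (M = 1/(-22) = -1/22 ≈ -0.045455)
(M*62)*K(s(-2)) - 168466 = -1/22*62*9 - 168466 = -31/11*9 - 168466 = -279/11 - 168466 = -1853405/11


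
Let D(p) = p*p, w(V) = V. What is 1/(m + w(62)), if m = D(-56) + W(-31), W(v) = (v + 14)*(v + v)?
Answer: 1/4252 ≈ 0.00023518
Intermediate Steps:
W(v) = 2*v*(14 + v) (W(v) = (14 + v)*(2*v) = 2*v*(14 + v))
D(p) = p²
m = 4190 (m = (-56)² + 2*(-31)*(14 - 31) = 3136 + 2*(-31)*(-17) = 3136 + 1054 = 4190)
1/(m + w(62)) = 1/(4190 + 62) = 1/4252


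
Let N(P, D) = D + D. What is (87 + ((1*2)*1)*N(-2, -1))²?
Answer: 6889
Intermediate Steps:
N(P, D) = 2*D
(87 + ((1*2)*1)*N(-2, -1))² = (87 + ((1*2)*1)*(2*(-1)))² = (87 + (2*1)*(-2))² = (87 + 2*(-2))² = (87 - 4)² = 83² = 6889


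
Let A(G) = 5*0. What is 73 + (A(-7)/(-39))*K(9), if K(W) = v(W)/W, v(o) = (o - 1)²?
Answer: 73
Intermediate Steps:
A(G) = 0
v(o) = (-1 + o)²
K(W) = (-1 + W)²/W
73 + (A(-7)/(-39))*K(9) = 73 + (0/(-39))*((-1 + 9)²/9) = 73 + (0*(-1/39))*((⅑)*8²) = 73 + 0*((⅑)*64) = 73 + 0*(64/9) = 73 + 0 = 73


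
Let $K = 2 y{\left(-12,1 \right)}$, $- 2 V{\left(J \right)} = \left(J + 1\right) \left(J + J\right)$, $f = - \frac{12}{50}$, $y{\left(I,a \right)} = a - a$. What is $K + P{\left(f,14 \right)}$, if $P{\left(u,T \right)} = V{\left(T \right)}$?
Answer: $-210$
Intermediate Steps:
$y{\left(I,a \right)} = 0$
$f = - \frac{6}{25}$ ($f = \left(-12\right) \frac{1}{50} = - \frac{6}{25} \approx -0.24$)
$V{\left(J \right)} = - J \left(1 + J\right)$ ($V{\left(J \right)} = - \frac{\left(J + 1\right) \left(J + J\right)}{2} = - \frac{\left(1 + J\right) 2 J}{2} = - \frac{2 J \left(1 + J\right)}{2} = - J \left(1 + J\right)$)
$P{\left(u,T \right)} = - T \left(1 + T\right)$
$K = 0$ ($K = 2 \cdot 0 = 0$)
$K + P{\left(f,14 \right)} = 0 - 14 \left(1 + 14\right) = 0 - 14 \cdot 15 = 0 - 210 = -210$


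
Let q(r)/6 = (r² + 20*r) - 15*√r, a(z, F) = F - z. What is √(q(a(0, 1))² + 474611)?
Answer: √475907 ≈ 689.86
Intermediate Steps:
q(r) = -90*√r + 6*r² + 120*r (q(r) = 6*((r² + 20*r) - 15*√r) = 6*(r² - 15*√r + 20*r) = -90*√r + 6*r² + 120*r)
√(q(a(0, 1))² + 474611) = √((-90*√(1 - 1*0) + 6*(1 - 1*0)² + 120*(1 - 1*0))² + 474611) = √((-90*√(1 + 0) + 6*(1 + 0)² + 120*(1 + 0))² + 474611) = √((-90*√1 + 6*1² + 120*1)² + 474611) = √((-90*1 + 6*1 + 120)² + 474611) = √((-90 + 6 + 120)² + 474611) = √(36² + 474611) = √(1296 + 474611) = √475907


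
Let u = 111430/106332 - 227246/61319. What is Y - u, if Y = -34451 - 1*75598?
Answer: -358760533778995/3260085954 ≈ -1.1005e+5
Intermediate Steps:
Y = -110049 (Y = -34451 - 75598 = -110049)
u = -8665372751/3260085954 (u = 111430*(1/106332) - 227246*1/61319 = 55715/53166 - 227246/61319 = -8665372751/3260085954 ≈ -2.6580)
Y - u = -110049 - 1*(-8665372751/3260085954) = -110049 + 8665372751/3260085954 = -358760533778995/3260085954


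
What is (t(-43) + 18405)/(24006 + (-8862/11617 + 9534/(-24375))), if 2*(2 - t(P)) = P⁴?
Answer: -319219411704375/4531544812348 ≈ -70.444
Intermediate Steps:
t(P) = 2 - P⁴/2
(t(-43) + 18405)/(24006 + (-8862/11617 + 9534/(-24375))) = ((2 - ½*(-43)⁴) + 18405)/(24006 + (-8862/11617 + 9534/(-24375))) = ((2 - ½*3418801) + 18405)/(24006 + (-8862*1/11617 + 9534*(-1/24375))) = ((2 - 3418801/2) + 18405)/(24006 + (-8862/11617 - 3178/8125)) = (-3418797/2 + 18405)/(24006 - 108922576/94388125) = -3381987/(2*2265772406174/94388125) = -3381987/2*94388125/2265772406174 = -319219411704375/4531544812348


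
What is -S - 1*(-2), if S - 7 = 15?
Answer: -20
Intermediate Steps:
S = 22 (S = 7 + 15 = 22)
-S - 1*(-2) = -1*22 - 1*(-2) = -22 + 2 = -20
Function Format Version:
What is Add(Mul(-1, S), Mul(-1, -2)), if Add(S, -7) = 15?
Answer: -20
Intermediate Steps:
S = 22 (S = Add(7, 15) = 22)
Add(Mul(-1, S), Mul(-1, -2)) = Add(Mul(-1, 22), Mul(-1, -2)) = Add(-22, 2) = -20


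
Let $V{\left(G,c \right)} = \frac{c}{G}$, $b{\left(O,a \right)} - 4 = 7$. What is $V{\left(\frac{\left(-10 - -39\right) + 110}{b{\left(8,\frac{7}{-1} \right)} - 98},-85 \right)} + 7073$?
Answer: $\frac{990542}{139} \approx 7126.2$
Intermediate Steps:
$b{\left(O,a \right)} = 11$ ($b{\left(O,a \right)} = 4 + 7 = 11$)
$V{\left(\frac{\left(-10 - -39\right) + 110}{b{\left(8,\frac{7}{-1} \right)} - 98},-85 \right)} + 7073 = - \frac{85}{\left(\left(-10 - -39\right) + 110\right) \frac{1}{11 - 98}} + 7073 = - \frac{85}{\left(\left(-10 + 39\right) + 110\right) \frac{1}{-87}} + 7073 = - \frac{85}{\left(29 + 110\right) \left(- \frac{1}{87}\right)} + 7073 = - \frac{85}{139 \left(- \frac{1}{87}\right)} + 7073 = - \frac{85}{- \frac{139}{87}} + 7073 = \left(-85\right) \left(- \frac{87}{139}\right) + 7073 = \frac{7395}{139} + 7073 = \frac{990542}{139}$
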